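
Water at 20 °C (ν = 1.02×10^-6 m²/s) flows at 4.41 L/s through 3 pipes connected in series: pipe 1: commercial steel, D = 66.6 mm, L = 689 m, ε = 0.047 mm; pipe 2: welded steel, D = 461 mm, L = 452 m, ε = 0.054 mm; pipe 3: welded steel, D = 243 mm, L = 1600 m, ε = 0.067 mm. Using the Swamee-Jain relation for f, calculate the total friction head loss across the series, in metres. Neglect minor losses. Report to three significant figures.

Pipe 1: V = 1.266 m/s, Re = 8.27×10^4, ε/D = 7.06×10^-4, f = 0.02174, h_1 = f(L/D)V²/2g = 18.37 m
Pipe 2: V = 0.02642 m/s, Re = 1.19×10^4, ε/D = 1.17×10^-4, f = 0.02974, h_2 = f(L/D)V²/2g = 0.001037 m
Pipe 3: V = 0.09509 m/s, Re = 2.27×10^4, ε/D = 2.76×10^-4, f = 0.02574, h_3 = f(L/D)V²/2g = 0.07812 m
Series → Q common, losses add: H = Σh = 18.45 m

H ≈ 18.4 m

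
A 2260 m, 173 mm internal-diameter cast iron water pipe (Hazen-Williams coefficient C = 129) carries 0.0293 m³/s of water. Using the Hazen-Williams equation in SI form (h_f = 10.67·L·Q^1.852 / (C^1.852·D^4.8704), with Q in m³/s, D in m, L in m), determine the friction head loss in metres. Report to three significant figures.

h_f = 10.67·2260·0.0293^1.852 / (129^1.852·0.173^4.8704) = 22.14 m

h_f ≈ 22.1 m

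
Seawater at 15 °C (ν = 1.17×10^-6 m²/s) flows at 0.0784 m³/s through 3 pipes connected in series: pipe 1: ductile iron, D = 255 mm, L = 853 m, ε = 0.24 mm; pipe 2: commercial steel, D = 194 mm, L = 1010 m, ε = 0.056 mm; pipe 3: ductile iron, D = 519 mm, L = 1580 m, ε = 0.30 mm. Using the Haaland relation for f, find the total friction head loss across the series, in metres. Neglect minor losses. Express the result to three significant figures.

H ≈ 38.8 m

Pipe 1: V = 1.535 m/s, Re = 3.35×10^5, ε/D = 9.41×10^-4, f = 0.02019, h_1 = f(L/D)V²/2g = 8.111 m
Pipe 2: V = 2.652 m/s, Re = 4.40×10^5, ε/D = 2.89×10^-4, f = 0.01621, h_2 = f(L/D)V²/2g = 30.25 m
Pipe 3: V = 0.3706 m/s, Re = 1.64×10^5, ε/D = 5.78×10^-4, f = 0.01935, h_3 = f(L/D)V²/2g = 0.4124 m
Series → Q common, losses add: H = Σh = 38.78 m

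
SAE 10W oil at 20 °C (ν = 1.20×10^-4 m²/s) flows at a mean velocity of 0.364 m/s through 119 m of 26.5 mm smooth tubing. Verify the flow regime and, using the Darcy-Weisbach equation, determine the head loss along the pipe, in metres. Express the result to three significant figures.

h_f ≈ 24.1 m

Re = VD/ν = 0.364·0.02650/1.20×10^-4 = 80.4 → laminar (Re < 2300)
f = 64/Re = 0.7962
h_f = f(L/D)V²/(2g) = 0.7962·(119/0.02650)·0.364²/(2·9.81) = 24.14 m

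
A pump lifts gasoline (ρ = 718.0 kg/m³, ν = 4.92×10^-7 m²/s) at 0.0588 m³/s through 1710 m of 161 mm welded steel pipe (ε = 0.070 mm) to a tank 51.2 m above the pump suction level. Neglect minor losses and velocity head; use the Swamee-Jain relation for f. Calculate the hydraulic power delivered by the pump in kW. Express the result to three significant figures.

P_hyd ≈ 52.8 kW

V = 4Q/(πD²) = 2.888 m/s; Re = 9.45×10^5; ε/D = 4.35×10^-4; f = 0.01687
h_f = f(L/D)V²/2g = 76.20 m
Total head H = z + h_f = 51.2 + 76.20 = 127.4 m
P_hyd = ρgQH = 718.0·9.81·0.0588·127.4 = 52.77 kW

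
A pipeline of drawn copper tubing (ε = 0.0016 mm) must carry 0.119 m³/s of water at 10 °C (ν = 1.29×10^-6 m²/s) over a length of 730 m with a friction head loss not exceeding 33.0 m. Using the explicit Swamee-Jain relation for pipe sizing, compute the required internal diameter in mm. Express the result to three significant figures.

Swamee-Jain (Type III): D = 0.66·[ε^1.25·(LQ²/(gh_f))^4.75 + ν·Q^9.4·(L/(gh_f))^5.2]^0.04
LQ²/(gh_f) = 0.03193; L/(gh_f) = 2.255
Term 1 = ε^1.25·(…)^4.75 = 4.47×10^-15; Term 2 = ν·Q^9.4·(…)^5.2 = 1.81×10^-13
D = 0.66·(4.47×10^-15 + 1.81×10^-13)^0.04 = 0.2043 m = 204 mm
Check: V = 3.63 m/s, Re = 5.75×10^5, f = 0.01291, h_f = 31.0 m ≈ 33.0 m ✓

D ≈ 204 mm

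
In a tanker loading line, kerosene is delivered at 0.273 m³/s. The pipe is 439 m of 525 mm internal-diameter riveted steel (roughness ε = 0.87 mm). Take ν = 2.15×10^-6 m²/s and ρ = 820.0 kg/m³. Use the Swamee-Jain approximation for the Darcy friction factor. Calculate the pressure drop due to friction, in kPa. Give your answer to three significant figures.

Δp ≈ 12.6 kPa

V = 4Q/(πD²) = 4·0.273/(π·0.525²) = 1.261 m/s
Re = VD/ν = 1.261·0.525/2.15×10^-6 = 3.08×10^5 → turbulent
ε/D = 0.87/525 = 0.00166
Swamee-Jain: f = 0.02311
h_f = f(L/D)V²/(2g) = 0.02311·(439/0.525)·1.261²/(2·9.81) = 1.566 m
Δp = ρg·h_f = 820.0·9.81·1.566 = 12.60 kPa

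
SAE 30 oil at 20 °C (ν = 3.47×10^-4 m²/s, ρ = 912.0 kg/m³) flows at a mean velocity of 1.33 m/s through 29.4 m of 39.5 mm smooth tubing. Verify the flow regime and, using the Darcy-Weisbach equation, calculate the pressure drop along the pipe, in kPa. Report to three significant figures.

Re = VD/ν = 1.33·0.03950/3.47×10^-4 = 151 → laminar (Re < 2300)
f = 64/Re = 0.4227
h_f = f(L/D)V²/(2g) = 0.4227·(29.4/0.03950)·1.33²/(2·9.81) = 28.37 m
Δp = ρg·h_f = 912.0·9.81·28.37 = 253.8 kPa

Δp ≈ 254 kPa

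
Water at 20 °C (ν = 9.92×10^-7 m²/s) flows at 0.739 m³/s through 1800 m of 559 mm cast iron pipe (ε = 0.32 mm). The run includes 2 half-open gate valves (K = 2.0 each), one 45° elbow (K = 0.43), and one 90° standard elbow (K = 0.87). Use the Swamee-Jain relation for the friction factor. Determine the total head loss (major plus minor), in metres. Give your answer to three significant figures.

H_L ≈ 28.6 m

V = 4Q/(πD²) = 3.011 m/s; V²/2g = 0.4621 m
Re = 1.70×10^6, ε/D = 5.72×10^-4 → f = 0.01757 (Swamee-Jain)
Major: h_f = f(L/D)·V²/2g = 0.01757·3220·0.4621 = 26.14 m
Minor: ΣK = 5.30; h_m = ΣK·V²/2g = 2.449 m
Total H_L = 26.14 + 2.449 = 28.59 m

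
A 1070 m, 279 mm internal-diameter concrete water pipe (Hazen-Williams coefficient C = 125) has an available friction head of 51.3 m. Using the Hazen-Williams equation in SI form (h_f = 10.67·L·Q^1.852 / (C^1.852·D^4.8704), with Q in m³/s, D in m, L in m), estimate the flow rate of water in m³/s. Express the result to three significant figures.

Rearranging: Q = [h_f·C^1.852·D^4.8704 / (10.67·L)]^(1/1.852)
Q = [51.3·125^1.852·0.279^4.8704 / (10.67·1070)]^0.540 = 0.2352 m³/s

Q ≈ 0.235 m³/s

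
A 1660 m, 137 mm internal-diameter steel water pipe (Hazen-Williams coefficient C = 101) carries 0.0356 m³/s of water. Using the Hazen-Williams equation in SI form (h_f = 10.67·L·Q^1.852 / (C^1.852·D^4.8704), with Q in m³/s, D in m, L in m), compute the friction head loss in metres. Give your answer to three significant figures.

h_f = 10.67·1660·0.0356^1.852 / (101^1.852·0.137^4.8704) = 114.3 m

h_f ≈ 114 m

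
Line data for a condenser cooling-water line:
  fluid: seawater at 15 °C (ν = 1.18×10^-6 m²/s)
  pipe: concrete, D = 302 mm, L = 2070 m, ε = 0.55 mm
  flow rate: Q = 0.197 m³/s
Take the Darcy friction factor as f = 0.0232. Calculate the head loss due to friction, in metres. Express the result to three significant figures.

h_f ≈ 61.3 m

V = 4Q/(πD²) = 4·0.197/(π·0.302²) = 2.750 m/s
h_f = f(L/D)V²/(2g) = 0.02320·(2070/0.302)·2.750²/(2·9.81) = 61.30 m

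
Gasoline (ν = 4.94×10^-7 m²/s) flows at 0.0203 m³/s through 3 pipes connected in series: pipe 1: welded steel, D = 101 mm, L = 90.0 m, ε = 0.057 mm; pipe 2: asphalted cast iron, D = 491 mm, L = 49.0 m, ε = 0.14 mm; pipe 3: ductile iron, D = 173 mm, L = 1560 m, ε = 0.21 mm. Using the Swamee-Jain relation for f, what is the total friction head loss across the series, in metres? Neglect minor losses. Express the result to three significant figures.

H ≈ 12.7 m

Pipe 1: V = 2.534 m/s, Re = 5.18×10^5, ε/D = 5.64×10^-4, f = 0.01814, h_1 = f(L/D)V²/2g = 5.289 m
Pipe 2: V = 0.1072 m/s, Re = 1.07×10^5, ε/D = 2.85×10^-4, f = 0.01924, h_2 = f(L/D)V²/2g = 0.001125 m
Pipe 3: V = 0.8636 m/s, Re = 3.02×10^5, ε/D = 0.00121, f = 0.02158, h_3 = f(L/D)V²/2g = 7.399 m
Series → Q common, losses add: H = Σh = 12.69 m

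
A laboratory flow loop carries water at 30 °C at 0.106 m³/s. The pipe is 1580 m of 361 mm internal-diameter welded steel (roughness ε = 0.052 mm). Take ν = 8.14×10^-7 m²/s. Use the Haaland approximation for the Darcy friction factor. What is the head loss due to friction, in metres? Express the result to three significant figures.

h_f ≈ 3.56 m

V = 4Q/(πD²) = 4·0.106/(π·0.361²) = 1.036 m/s
Re = VD/ν = 1.036·0.361/8.14×10^-7 = 4.59×10^5 → turbulent
ε/D = 0.052/361 = 1.44×10^-4
Haaland: f = 0.01487
h_f = f(L/D)V²/(2g) = 0.01487·(1580/0.361)·1.036²/(2·9.81) = 3.557 m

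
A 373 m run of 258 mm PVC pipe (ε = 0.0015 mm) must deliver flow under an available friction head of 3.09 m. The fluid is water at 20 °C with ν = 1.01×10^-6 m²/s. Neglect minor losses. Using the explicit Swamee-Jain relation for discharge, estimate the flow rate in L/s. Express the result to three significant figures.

Q ≈ 92.2 L/s

Swamee-Jain (Type II): Q = -0.965·√(gD⁵h_f/L)·ln[ε/(3.7D) + √(3.17ν²L/(gD³h_f))]
√(gD⁵h_f/L) = √(9.81·0.258⁵·3.09/373) = 0.009638
ε/(3.7D) = 1.57×10^-6; √(3.17ν²L/(gD³h_f)) = 4.81×10^-5
Q = -0.965·0.009638·ln(4.971×10^-5) = 0.09217 m³/s
Check: V = 1.76 m/s, Re = 4.50×10^5, f = 0.01343, h_f = 3.08 m ≈ 3.09 m ✓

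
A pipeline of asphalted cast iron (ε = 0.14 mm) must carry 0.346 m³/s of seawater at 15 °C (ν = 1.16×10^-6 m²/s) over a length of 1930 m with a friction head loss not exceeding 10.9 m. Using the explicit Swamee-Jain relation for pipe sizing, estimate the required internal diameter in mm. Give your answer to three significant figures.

Swamee-Jain (Type III): D = 0.66·[ε^1.25·(LQ²/(gh_f))^4.75 + ν·Q^9.4·(L/(gh_f))^5.2]^0.04
LQ²/(gh_f) = 2.161; L/(gh_f) = 18.05
Term 1 = ε^1.25·(…)^4.75 = 5.92×10^-4; Term 2 = ν·Q^9.4·(…)^5.2 = 1.84×10^-4
D = 0.66·(5.92×10^-4 + 1.84×10^-4)^0.04 = 0.4956 m = 496 mm
Check: V = 1.79 m/s, Re = 7.66×10^5, f = 0.01580, h_f = 10.1 m ≈ 10.9 m ✓

D ≈ 496 mm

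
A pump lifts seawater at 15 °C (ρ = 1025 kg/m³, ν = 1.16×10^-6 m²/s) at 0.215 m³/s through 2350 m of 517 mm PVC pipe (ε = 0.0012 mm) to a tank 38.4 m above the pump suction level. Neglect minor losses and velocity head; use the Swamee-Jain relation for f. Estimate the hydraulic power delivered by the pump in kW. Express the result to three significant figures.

V = 4Q/(πD²) = 1.024 m/s; Re = 4.56×10^5; ε/D = 2.32×10^-6; f = 0.01334
h_f = f(L/D)V²/2g = 3.242 m
Total head H = z + h_f = 38.4 + 3.242 = 41.64 m
P_hyd = ρgQH = 1025·9.81·0.215·41.64 = 90.03 kW

P_hyd ≈ 90.0 kW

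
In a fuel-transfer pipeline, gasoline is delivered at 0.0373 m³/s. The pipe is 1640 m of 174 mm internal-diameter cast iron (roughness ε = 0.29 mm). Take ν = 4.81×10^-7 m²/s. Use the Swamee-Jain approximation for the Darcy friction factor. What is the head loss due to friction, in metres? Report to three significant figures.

V = 4Q/(πD²) = 4·0.0373/(π·0.174²) = 1.569 m/s
Re = VD/ν = 1.569·0.174/4.81×10^-7 = 5.67×10^5 → turbulent
ε/D = 0.29/174 = 0.00167
Swamee-Jain: f = 0.02280
h_f = f(L/D)V²/(2g) = 0.02280·(1640/0.174)·1.569²/(2·9.81) = 26.95 m

h_f ≈ 27.0 m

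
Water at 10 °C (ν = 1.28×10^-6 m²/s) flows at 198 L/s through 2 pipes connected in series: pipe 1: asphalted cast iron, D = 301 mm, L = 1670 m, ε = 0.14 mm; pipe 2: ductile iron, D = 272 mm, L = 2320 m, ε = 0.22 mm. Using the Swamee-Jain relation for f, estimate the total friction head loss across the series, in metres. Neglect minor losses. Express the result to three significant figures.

Pipe 1: V = 2.783 m/s, Re = 6.54×10^5, ε/D = 4.65×10^-4, f = 0.01733, h_1 = f(L/D)V²/2g = 37.94 m
Pipe 2: V = 3.408 m/s, Re = 7.24×10^5, ε/D = 8.09×10^-4, f = 0.01925, h_2 = f(L/D)V²/2g = 97.18 m
Series → Q common, losses add: H = Σh = 135.1 m

H ≈ 135 m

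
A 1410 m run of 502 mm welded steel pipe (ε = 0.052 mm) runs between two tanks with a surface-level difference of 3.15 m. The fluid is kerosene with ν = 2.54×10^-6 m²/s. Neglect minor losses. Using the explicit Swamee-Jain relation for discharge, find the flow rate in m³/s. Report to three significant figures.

Swamee-Jain (Type II): Q = -0.965·√(gD⁵h_f/L)·ln[ε/(3.7D) + √(3.17ν²L/(gD³h_f))]
√(gD⁵h_f/L) = √(9.81·0.502⁵·3.15/1410) = 0.02643
ε/(3.7D) = 2.80×10^-5; √(3.17ν²L/(gD³h_f)) = 8.59×10^-5
Q = -0.965·0.02643·ln(1.139×10^-4) = 0.2316 m³/s
Check: V = 1.17 m/s, Re = 2.31×10^5, f = 0.01606, h_f = 3.15 m ≈ 3.15 m ✓

Q ≈ 0.232 m³/s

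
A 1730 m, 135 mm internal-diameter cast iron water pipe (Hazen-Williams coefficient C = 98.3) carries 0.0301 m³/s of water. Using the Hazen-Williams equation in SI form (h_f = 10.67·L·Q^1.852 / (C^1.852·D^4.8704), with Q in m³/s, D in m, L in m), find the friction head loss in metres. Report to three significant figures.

h_f ≈ 98.6 m

h_f = 10.67·1730·0.0301^1.852 / (98.3^1.852·0.135^4.8704) = 98.61 m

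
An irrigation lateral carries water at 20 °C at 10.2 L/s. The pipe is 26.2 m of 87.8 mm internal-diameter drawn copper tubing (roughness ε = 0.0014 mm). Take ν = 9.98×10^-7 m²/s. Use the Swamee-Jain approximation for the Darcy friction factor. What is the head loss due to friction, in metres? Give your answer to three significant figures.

h_f ≈ 0.717 m

V = 4Q/(πD²) = 4·0.0102/(π·0.0878²) = 1.685 m/s
Re = VD/ν = 1.685·0.0878/9.98×10^-7 = 1.48×10^5 → turbulent
ε/D = 0.0014/87.8 = 1.59×10^-5
Swamee-Jain: f = 0.01660
h_f = f(L/D)V²/(2g) = 0.01660·(26.2/0.0878)·1.685²/(2·9.81) = 0.7167 m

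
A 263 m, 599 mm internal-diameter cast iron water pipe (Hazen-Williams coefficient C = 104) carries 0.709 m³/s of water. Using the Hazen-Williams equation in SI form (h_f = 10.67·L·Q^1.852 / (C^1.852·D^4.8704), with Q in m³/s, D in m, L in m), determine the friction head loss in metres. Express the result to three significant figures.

h_f = 10.67·263·0.709^1.852 / (104^1.852·0.599^4.8704) = 3.311 m

h_f ≈ 3.31 m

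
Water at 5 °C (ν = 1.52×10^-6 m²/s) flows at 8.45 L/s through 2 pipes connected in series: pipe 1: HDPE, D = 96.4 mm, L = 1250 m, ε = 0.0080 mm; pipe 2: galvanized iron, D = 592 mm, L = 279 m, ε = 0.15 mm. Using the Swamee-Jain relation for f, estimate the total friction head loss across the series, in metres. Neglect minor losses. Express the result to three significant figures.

Pipe 1: V = 1.158 m/s, Re = 7.34×10^4, ε/D = 8.30×10^-5, f = 0.01949, h_1 = f(L/D)V²/2g = 17.27 m
Pipe 2: V = 0.03070 m/s, Re = 1.20×10^4, ε/D = 2.53×10^-4, f = 0.02999, h_2 = f(L/D)V²/2g = 6.788×10^-4 m
Series → Q common, losses add: H = Σh = 17.27 m

H ≈ 17.3 m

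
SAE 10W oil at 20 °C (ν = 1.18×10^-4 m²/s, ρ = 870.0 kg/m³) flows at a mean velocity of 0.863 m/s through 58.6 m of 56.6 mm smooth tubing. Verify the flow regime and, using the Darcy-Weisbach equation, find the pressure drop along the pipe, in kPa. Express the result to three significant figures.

Δp ≈ 51.9 kPa

Re = VD/ν = 0.863·0.05660/1.18×10^-4 = 414 → laminar (Re < 2300)
f = 64/Re = 0.1546
h_f = f(L/D)V²/(2g) = 0.1546·(58.6/0.05660)·0.863²/(2·9.81) = 6.076 m
Δp = ρg·h_f = 870.0·9.81·6.076 = 51.86 kPa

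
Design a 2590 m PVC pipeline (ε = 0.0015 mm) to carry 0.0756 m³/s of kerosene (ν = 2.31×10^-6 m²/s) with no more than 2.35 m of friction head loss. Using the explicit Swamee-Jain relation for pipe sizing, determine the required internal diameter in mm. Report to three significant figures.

Swamee-Jain (Type III): D = 0.66·[ε^1.25·(LQ²/(gh_f))^4.75 + ν·Q^9.4·(L/(gh_f))^5.2]^0.04
LQ²/(gh_f) = 0.6421; L/(gh_f) = 112.3
Term 1 = ε^1.25·(…)^4.75 = 6.40×10^-9; Term 2 = ν·Q^9.4·(…)^5.2 = 3.05×10^-6
D = 0.66·(6.40×10^-9 + 3.05×10^-6)^0.04 = 0.3972 m = 397 mm
Check: V = 0.610 m/s, Re = 1.05×10^5, f = 0.01771, h_f = 2.19 m ≈ 2.35 m ✓

D ≈ 397 mm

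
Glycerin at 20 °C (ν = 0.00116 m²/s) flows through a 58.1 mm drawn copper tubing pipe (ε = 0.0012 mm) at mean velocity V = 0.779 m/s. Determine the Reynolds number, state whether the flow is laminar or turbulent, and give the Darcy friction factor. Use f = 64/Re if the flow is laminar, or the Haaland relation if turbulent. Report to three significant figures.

Re = VD/ν = 0.7790·0.0581/0.00116 = 39.0
Re < 2300 → laminar → f = 64/Re = 1.640

Re ≈ 39.0; laminar; f = 64/Re ≈ 1.64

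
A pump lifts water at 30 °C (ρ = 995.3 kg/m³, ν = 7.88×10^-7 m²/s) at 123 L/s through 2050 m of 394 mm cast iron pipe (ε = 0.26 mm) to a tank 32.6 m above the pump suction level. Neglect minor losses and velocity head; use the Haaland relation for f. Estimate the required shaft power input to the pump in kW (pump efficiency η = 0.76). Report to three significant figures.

P_shaft ≈ 59.4 kW

V = 4Q/(πD²) = 1.009 m/s; Re = 5.04×10^5; ε/D = 6.60×10^-4; f = 0.01852
h_f = f(L/D)V²/2g = 4.998 m
Total head H = z + h_f = 32.6 + 4.998 = 37.60 m
P_hyd = ρgQH = 995.3·9.81·0.123·37.60 = 45.15 kW
P_shaft = P_hyd/η = 45.15/0.76 = 59.41 kW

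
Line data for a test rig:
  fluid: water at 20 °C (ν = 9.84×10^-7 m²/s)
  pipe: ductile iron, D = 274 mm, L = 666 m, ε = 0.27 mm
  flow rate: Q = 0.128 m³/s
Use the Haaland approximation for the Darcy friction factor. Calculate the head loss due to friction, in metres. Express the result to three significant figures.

V = 4Q/(πD²) = 4·0.128/(π·0.274²) = 2.171 m/s
Re = VD/ν = 2.171·0.274/9.84×10^-7 = 6.04×10^5 → turbulent
ε/D = 0.27/274 = 9.85×10^-4
Haaland: f = 0.02004
h_f = f(L/D)V²/(2g) = 0.02004·(666/0.274)·2.171²/(2·9.81) = 11.70 m

h_f ≈ 11.7 m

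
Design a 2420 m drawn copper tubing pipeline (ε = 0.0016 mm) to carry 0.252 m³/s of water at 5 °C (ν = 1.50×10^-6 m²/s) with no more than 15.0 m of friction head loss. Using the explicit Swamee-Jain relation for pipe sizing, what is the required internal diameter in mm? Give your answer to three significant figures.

D ≈ 412 mm

Swamee-Jain (Type III): D = 0.66·[ε^1.25·(LQ²/(gh_f))^4.75 + ν·Q^9.4·(L/(gh_f))^5.2]^0.04
LQ²/(gh_f) = 1.044; L/(gh_f) = 16.45
Term 1 = ε^1.25·(…)^4.75 = 6.99×10^-8; Term 2 = ν·Q^9.4·(…)^5.2 = 7.46×10^-6
D = 0.66·(6.99×10^-8 + 7.46×10^-6)^0.04 = 0.4117 m = 412 mm
Check: V = 1.89 m/s, Re = 5.20×10^5, f = 0.01307, h_f = 14.0 m ≈ 15.0 m ✓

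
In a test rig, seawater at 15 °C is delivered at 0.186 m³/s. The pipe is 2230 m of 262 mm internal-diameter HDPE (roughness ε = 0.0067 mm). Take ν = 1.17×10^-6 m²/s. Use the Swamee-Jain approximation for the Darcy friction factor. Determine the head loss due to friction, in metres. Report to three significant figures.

V = 4Q/(πD²) = 4·0.186/(π·0.262²) = 3.450 m/s
Re = VD/ν = 3.450·0.262/1.17×10^-6 = 7.73×10^5 → turbulent
ε/D = 0.0067/262 = 2.56×10^-5
Swamee-Jain: f = 0.01264
h_f = f(L/D)V²/(2g) = 0.01264·(2230/0.262)·3.450²/(2·9.81) = 65.28 m

h_f ≈ 65.3 m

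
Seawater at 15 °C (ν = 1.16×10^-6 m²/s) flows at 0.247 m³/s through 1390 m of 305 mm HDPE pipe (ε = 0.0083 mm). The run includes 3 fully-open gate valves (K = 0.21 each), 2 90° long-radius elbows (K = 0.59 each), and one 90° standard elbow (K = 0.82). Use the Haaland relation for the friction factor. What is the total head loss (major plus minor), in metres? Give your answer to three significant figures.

H_L ≈ 34.2 m

V = 4Q/(πD²) = 3.381 m/s; V²/2g = 0.5825 m
Re = 8.89×10^5, ε/D = 2.72×10^-5 → f = 0.01230 (Haaland)
Major: h_f = f(L/D)·V²/2g = 0.01230·4557·0.5825 = 32.64 m
Minor: ΣK = 2.63; h_m = ΣK·V²/2g = 1.532 m
Total H_L = 32.64 + 1.532 = 34.17 m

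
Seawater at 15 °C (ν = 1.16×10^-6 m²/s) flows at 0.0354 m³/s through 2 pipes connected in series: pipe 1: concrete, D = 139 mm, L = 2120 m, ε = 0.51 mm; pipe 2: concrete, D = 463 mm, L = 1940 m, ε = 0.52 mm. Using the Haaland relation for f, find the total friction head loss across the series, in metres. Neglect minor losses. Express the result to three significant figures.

Pipe 1: V = 2.333 m/s, Re = 2.80×10^5, ε/D = 0.00367, f = 0.02815, h_1 = f(L/D)V²/2g = 119.1 m
Pipe 2: V = 0.2103 m/s, Re = 8.39×10^4, ε/D = 0.00112, f = 0.02273, h_2 = f(L/D)V²/2g = 0.2146 m
Series → Q common, losses add: H = Σh = 119.3 m

H ≈ 119 m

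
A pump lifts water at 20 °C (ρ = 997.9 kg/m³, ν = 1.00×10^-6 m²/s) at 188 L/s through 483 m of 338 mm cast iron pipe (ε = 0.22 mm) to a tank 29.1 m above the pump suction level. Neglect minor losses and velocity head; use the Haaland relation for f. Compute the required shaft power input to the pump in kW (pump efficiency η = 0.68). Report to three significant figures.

P_shaft ≈ 94.6 kW

V = 4Q/(πD²) = 2.095 m/s; Re = 7.08×10^5; ε/D = 6.51×10^-4; f = 0.01828
h_f = f(L/D)V²/2g = 5.843 m
Total head H = z + h_f = 29.1 + 5.843 = 34.94 m
P_hyd = ρgQH = 997.9·9.81·0.188·34.94 = 64.31 kW
P_shaft = P_hyd/η = 64.31/0.68 = 94.57 kW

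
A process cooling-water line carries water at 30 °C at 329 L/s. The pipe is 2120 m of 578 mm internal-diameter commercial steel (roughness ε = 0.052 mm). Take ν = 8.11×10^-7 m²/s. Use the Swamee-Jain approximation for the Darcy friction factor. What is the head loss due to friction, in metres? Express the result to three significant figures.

V = 4Q/(πD²) = 4·0.329/(π·0.578²) = 1.254 m/s
Re = VD/ν = 1.254·0.578/8.11×10^-7 = 8.94×10^5 → turbulent
ε/D = 0.052/578 = 9.00×10^-5
Swamee-Jain: f = 0.01349
h_f = f(L/D)V²/(2g) = 0.01349·(2120/0.578)·1.254²/(2·9.81) = 3.966 m

h_f ≈ 3.97 m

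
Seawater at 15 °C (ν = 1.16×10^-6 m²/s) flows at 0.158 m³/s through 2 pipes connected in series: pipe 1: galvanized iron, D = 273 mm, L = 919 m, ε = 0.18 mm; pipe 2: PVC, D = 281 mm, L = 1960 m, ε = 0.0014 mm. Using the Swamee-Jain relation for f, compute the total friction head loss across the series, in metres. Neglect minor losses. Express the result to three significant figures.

H ≈ 52.5 m

Pipe 1: V = 2.699 m/s, Re = 6.35×10^5, ε/D = 6.59×10^-4, f = 0.01854, h_1 = f(L/D)V²/2g = 23.17 m
Pipe 2: V = 2.548 m/s, Re = 6.17×10^5, ε/D = 4.98×10^-6, f = 0.01270, h_2 = f(L/D)V²/2g = 29.31 m
Series → Q common, losses add: H = Σh = 52.49 m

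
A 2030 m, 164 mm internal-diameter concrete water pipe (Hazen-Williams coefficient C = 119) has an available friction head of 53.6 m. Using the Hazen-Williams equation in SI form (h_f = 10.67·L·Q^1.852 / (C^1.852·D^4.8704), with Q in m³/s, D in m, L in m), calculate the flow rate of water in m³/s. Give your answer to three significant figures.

Rearranging: Q = [h_f·C^1.852·D^4.8704 / (10.67·L)]^(1/1.852)
Q = [53.6·119^1.852·0.164^4.8704 / (10.67·2030)]^0.540 = 0.04012 m³/s

Q ≈ 0.0401 m³/s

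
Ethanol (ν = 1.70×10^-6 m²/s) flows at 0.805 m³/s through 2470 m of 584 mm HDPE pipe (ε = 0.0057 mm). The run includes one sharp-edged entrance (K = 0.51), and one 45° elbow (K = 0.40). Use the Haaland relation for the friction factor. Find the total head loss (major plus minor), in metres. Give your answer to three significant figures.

V = 4Q/(πD²) = 3.005 m/s; V²/2g = 0.4603 m
Re = 1.03×10^6, ε/D = 9.76×10^-6 → f = 0.01170 (Haaland)
Major: h_f = f(L/D)·V²/2g = 0.01170·4229·0.4603 = 22.79 m
Minor: ΣK = 0.910; h_m = ΣK·V²/2g = 0.4189 m
Total H_L = 22.79 + 0.4189 = 23.21 m

H_L ≈ 23.2 m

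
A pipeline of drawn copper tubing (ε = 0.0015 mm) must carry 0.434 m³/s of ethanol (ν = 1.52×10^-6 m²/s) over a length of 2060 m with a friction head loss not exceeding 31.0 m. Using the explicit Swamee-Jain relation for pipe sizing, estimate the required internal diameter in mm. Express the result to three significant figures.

Swamee-Jain (Type III): D = 0.66·[ε^1.25·(LQ²/(gh_f))^4.75 + ν·Q^9.4·(L/(gh_f))^5.2]^0.04
LQ²/(gh_f) = 1.276; L/(gh_f) = 6.774
Term 1 = ε^1.25·(…)^4.75 = 1.67×10^-7; Term 2 = ν·Q^9.4·(…)^5.2 = 1.24×10^-5
D = 0.66·(1.67×10^-7 + 1.24×10^-5)^0.04 = 0.4203 m = 420 mm
Check: V = 3.13 m/s, Re = 8.65×10^5, f = 0.01198, h_f = 29.3 m ≈ 31.0 m ✓

D ≈ 420 mm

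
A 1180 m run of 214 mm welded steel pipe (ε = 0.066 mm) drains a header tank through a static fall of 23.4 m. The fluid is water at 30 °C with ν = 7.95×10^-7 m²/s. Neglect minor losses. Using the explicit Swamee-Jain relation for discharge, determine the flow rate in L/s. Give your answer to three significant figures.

Swamee-Jain (Type II): Q = -0.965·√(gD⁵h_f/L)·ln[ε/(3.7D) + √(3.17ν²L/(gD³h_f))]
√(gD⁵h_f/L) = √(9.81·0.214⁵·23.4/1180) = 0.009344
ε/(3.7D) = 8.34×10^-5; √(3.17ν²L/(gD³h_f)) = 3.24×10^-5
Q = -0.965·0.009344·ln(1.158×10^-4) = 0.08173 m³/s
Check: V = 2.27 m/s, Re = 6.12×10^5, f = 0.01623, h_f = 23.6 m ≈ 23.4 m ✓

Q ≈ 81.7 L/s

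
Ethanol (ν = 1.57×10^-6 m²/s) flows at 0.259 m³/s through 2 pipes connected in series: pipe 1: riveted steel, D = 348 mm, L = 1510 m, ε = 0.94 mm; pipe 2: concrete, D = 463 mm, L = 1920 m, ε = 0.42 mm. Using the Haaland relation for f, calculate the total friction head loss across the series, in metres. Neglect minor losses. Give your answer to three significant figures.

Pipe 1: V = 2.723 m/s, Re = 6.04×10^5, ε/D = 0.00270, f = 0.02568, h_1 = f(L/D)V²/2g = 42.11 m
Pipe 2: V = 1.538 m/s, Re = 4.54×10^5, ε/D = 9.07×10^-4, f = 0.01983, h_2 = f(L/D)V²/2g = 9.918 m
Series → Q common, losses add: H = Σh = 52.03 m

H ≈ 52.0 m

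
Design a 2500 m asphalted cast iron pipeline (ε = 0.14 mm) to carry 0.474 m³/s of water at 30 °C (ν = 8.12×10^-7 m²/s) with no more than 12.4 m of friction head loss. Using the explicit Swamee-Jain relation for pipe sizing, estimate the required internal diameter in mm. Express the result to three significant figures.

Swamee-Jain (Type III): D = 0.66·[ε^1.25·(LQ²/(gh_f))^4.75 + ν·Q^9.4·(L/(gh_f))^5.2]^0.04
LQ²/(gh_f) = 4.617; L/(gh_f) = 20.55
Term 1 = ε^1.25·(…)^4.75 = 0.0218; Term 2 = ν·Q^9.4·(…)^5.2 = 0.00488
D = 0.66·(0.0218 + 0.00488)^0.04 = 0.5709 m = 571 mm
Check: V = 1.85 m/s, Re = 1.30×10^6, f = 0.01506, h_f = 11.5 m ≈ 12.4 m ✓

D ≈ 571 mm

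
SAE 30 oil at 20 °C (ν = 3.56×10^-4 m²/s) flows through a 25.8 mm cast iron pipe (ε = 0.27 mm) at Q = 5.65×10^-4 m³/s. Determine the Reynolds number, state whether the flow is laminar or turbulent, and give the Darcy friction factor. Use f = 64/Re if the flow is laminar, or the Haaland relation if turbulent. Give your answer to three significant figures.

Re ≈ 78.3; laminar; f = 64/Re ≈ 0.817

V = 4Q/(πD²) = 1.081 m/s
Re = VD/ν = 1.081·0.0258/3.56×10^-4 = 78.3
Re < 2300 → laminar → f = 64/Re = 0.8171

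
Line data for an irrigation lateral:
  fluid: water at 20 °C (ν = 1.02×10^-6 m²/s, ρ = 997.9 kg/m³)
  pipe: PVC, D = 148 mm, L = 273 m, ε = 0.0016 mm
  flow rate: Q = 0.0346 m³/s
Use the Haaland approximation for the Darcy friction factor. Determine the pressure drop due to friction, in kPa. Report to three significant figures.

Δp ≈ 54.0 kPa

V = 4Q/(πD²) = 4·0.0346/(π·0.148²) = 2.011 m/s
Re = VD/ν = 2.011·0.148/1.02×10^-6 = 2.92×10^5 → turbulent
ε/D = 0.0016/148 = 1.08×10^-5
Haaland: f = 0.01450
h_f = f(L/D)V²/(2g) = 0.01450·(273/0.148)·2.011²/(2·9.81) = 5.515 m
Δp = ρg·h_f = 997.9·9.81·5.515 = 53.99 kPa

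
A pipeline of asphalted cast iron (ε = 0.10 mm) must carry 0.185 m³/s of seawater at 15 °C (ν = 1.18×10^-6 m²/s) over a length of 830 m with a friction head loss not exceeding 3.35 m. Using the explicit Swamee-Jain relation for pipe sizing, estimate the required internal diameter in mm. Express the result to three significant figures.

Swamee-Jain (Type III): D = 0.66·[ε^1.25·(LQ²/(gh_f))^4.75 + ν·Q^9.4·(L/(gh_f))^5.2]^0.04
LQ²/(gh_f) = 0.8644; L/(gh_f) = 25.26
Term 1 = ε^1.25·(…)^4.75 = 5.00×10^-6; Term 2 = ν·Q^9.4·(…)^5.2 = 2.99×10^-6
D = 0.66·(5.00×10^-6 + 2.99×10^-6)^0.04 = 0.4127 m = 413 mm
Check: V = 1.38 m/s, Re = 4.84×10^5, f = 0.01594, h_f = 3.12 m ≈ 3.35 m ✓

D ≈ 413 mm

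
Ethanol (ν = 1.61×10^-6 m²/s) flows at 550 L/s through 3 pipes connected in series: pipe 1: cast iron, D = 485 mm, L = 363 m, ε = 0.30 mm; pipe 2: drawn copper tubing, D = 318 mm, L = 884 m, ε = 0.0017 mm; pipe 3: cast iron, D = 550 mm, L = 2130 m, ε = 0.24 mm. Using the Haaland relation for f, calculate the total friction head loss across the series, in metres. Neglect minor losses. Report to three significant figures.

H ≈ 99.4 m

Pipe 1: V = 2.977 m/s, Re = 8.97×10^5, ε/D = 6.19×10^-4, f = 0.01798, h_1 = f(L/D)V²/2g = 6.079 m
Pipe 2: V = 6.925 m/s, Re = 1.37×10^6, ε/D = 5.35×10^-6, f = 0.01111, h_2 = f(L/D)V²/2g = 75.52 m
Pipe 3: V = 2.315 m/s, Re = 7.91×10^5, ε/D = 4.36×10^-4, f = 0.01684, h_3 = f(L/D)V²/2g = 17.81 m
Series → Q common, losses add: H = Σh = 99.41 m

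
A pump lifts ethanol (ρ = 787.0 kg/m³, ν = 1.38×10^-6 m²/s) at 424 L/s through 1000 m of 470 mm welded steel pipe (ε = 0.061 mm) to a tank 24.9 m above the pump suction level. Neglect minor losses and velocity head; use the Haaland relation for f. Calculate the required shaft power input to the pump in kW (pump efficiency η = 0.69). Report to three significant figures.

P_shaft ≈ 161 kW

V = 4Q/(πD²) = 2.444 m/s; Re = 8.32×10^5; ε/D = 1.30×10^-4; f = 0.01393
h_f = f(L/D)V²/2g = 9.023 m
Total head H = z + h_f = 24.9 + 9.023 = 33.92 m
P_hyd = ρgQH = 787.0·9.81·0.424·33.92 = 111.0 kW
P_shaft = P_hyd/η = 111.0/0.69 = 160.9 kW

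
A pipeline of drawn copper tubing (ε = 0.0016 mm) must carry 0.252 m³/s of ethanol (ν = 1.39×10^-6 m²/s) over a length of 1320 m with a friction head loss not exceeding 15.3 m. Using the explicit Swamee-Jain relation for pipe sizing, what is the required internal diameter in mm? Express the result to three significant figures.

D ≈ 360 mm

Swamee-Jain (Type III): D = 0.66·[ε^1.25·(LQ²/(gh_f))^4.75 + ν·Q^9.4·(L/(gh_f))^5.2]^0.04
LQ²/(gh_f) = 0.5585; L/(gh_f) = 8.795
Term 1 = ε^1.25·(…)^4.75 = 3.58×10^-9; Term 2 = ν·Q^9.4·(…)^5.2 = 2.67×10^-7
D = 0.66·(3.58×10^-9 + 2.67×10^-7)^0.04 = 0.3604 m = 360 mm
Check: V = 2.47 m/s, Re = 6.40×10^5, f = 0.01261, h_f = 14.4 m ≈ 15.3 m ✓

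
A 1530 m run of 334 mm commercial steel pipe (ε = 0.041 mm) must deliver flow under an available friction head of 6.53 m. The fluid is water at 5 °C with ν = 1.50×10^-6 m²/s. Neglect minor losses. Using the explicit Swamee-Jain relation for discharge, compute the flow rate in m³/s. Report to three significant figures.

Swamee-Jain (Type II): Q = -0.965·√(gD⁵h_f/L)·ln[ε/(3.7D) + √(3.17ν²L/(gD³h_f))]
√(gD⁵h_f/L) = √(9.81·0.334⁵·6.53/1530) = 0.01319
ε/(3.7D) = 3.32×10^-5; √(3.17ν²L/(gD³h_f)) = 6.76×10^-5
Q = -0.965·0.01319·ln(1.008×10^-4) = 0.1171 m³/s
Check: V = 1.34 m/s, Re = 2.98×10^5, f = 0.01566, h_f = 6.54 m ≈ 6.53 m ✓

Q ≈ 0.117 m³/s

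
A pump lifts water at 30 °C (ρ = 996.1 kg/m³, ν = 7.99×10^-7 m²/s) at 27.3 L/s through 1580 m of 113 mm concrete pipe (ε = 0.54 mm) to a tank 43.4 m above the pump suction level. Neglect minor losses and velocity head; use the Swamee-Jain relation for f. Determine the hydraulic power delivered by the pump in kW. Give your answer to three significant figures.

V = 4Q/(πD²) = 2.722 m/s; Re = 3.85×10^5; ε/D = 0.00478; f = 0.03033
h_f = f(L/D)V²/2g = 160.2 m
Total head H = z + h_f = 43.4 + 160.2 = 203.6 m
P_hyd = ρgQH = 996.1·9.81·0.0273·203.6 = 54.30 kW

P_hyd ≈ 54.3 kW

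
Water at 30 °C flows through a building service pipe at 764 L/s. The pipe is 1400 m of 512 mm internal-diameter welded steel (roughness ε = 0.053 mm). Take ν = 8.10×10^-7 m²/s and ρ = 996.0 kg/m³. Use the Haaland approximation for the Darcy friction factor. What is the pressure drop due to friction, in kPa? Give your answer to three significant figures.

V = 4Q/(πD²) = 4·0.764/(π·0.512²) = 3.711 m/s
Re = VD/ν = 3.711·0.512/8.10×10^-7 = 2.35×10^6 → turbulent
ε/D = 0.053/512 = 1.04×10^-4
Haaland: f = 0.01270
h_f = f(L/D)V²/(2g) = 0.01270·(1400/0.512)·3.711²/(2·9.81) = 24.38 m
Δp = ρg·h_f = 996.0·9.81·24.38 = 238.2 kPa

Δp ≈ 238 kPa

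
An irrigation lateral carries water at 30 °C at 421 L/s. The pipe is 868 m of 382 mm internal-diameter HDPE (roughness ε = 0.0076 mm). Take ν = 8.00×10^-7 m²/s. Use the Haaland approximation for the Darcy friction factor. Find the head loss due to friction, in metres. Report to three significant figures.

V = 4Q/(πD²) = 4·0.421/(π·0.382²) = 3.673 m/s
Re = VD/ν = 3.673·0.382/8.00×10^-7 = 1.75×10^6 → turbulent
ε/D = 0.0076/382 = 1.99×10^-5
Haaland: f = 0.01111
h_f = f(L/D)V²/(2g) = 0.01111·(868/0.382)·3.673²/(2·9.81) = 17.36 m

h_f ≈ 17.4 m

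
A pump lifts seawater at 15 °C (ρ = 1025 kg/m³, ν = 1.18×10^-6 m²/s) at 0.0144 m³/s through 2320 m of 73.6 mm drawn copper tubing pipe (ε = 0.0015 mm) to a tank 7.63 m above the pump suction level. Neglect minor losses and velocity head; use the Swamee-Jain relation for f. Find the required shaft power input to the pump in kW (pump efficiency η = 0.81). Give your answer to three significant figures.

V = 4Q/(πD²) = 3.385 m/s; Re = 2.11×10^5; ε/D = 2.04×10^-5; f = 0.01556
h_f = f(L/D)V²/2g = 286.4 m
Total head H = z + h_f = 7.63 + 286.4 = 294.1 m
P_hyd = ρgQH = 1025·9.81·0.0144·294.1 = 42.58 kW
P_shaft = P_hyd/η = 42.58/0.81 = 52.57 kW

P_shaft ≈ 52.6 kW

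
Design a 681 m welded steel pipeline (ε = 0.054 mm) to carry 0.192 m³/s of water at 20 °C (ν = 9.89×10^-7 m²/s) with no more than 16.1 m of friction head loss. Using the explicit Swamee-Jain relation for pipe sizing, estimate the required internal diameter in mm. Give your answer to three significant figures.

Swamee-Jain (Type III): D = 0.66·[ε^1.25·(LQ²/(gh_f))^4.75 + ν·Q^9.4·(L/(gh_f))^5.2]^0.04
LQ²/(gh_f) = 0.1589; L/(gh_f) = 4.312
Term 1 = ε^1.25·(…)^4.75 = 7.44×10^-10; Term 2 = ν·Q^9.4·(…)^5.2 = 3.62×10^-10
D = 0.66·(7.44×10^-10 + 3.62×10^-10)^0.04 = 0.2893 m = 289 mm
Check: V = 2.92 m/s, Re = 8.55×10^5, f = 0.01477, h_f = 15.1 m ≈ 16.1 m ✓

D ≈ 289 mm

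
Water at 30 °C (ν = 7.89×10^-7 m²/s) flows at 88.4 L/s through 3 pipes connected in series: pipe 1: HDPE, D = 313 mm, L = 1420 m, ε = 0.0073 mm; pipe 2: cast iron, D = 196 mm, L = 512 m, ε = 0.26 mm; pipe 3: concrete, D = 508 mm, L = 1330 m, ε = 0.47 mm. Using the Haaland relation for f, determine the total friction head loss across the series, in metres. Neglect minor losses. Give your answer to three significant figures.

Pipe 1: V = 1.149 m/s, Re = 4.56×10^5, ε/D = 2.33×10^-5, f = 0.01354, h_1 = f(L/D)V²/2g = 4.133 m
Pipe 2: V = 2.930 m/s, Re = 7.28×10^5, ε/D = 0.00133, f = 0.02140, h_2 = f(L/D)V²/2g = 24.46 m
Pipe 3: V = 0.4361 m/s, Re = 2.81×10^5, ε/D = 9.25×10^-4, f = 0.02026, h_3 = f(L/D)V²/2g = 0.5143 m
Series → Q common, losses add: H = Σh = 29.10 m

H ≈ 29.1 m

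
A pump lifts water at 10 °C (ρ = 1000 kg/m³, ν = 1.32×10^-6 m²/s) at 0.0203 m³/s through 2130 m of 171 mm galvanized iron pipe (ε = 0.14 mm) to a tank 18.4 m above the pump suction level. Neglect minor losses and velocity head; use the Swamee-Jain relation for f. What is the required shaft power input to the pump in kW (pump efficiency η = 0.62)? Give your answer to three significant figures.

V = 4Q/(πD²) = 0.8839 m/s; Re = 1.15×10^5; ε/D = 8.19×10^-4; f = 0.02140
h_f = f(L/D)V²/2g = 10.61 m
Total head H = z + h_f = 18.4 + 10.61 = 29.01 m
P_hyd = ρgQH = 1000·9.81·0.0203·29.01 = 5.778 kW
P_shaft = P_hyd/η = 5.778/0.62 = 9.319 kW

P_shaft ≈ 9.32 kW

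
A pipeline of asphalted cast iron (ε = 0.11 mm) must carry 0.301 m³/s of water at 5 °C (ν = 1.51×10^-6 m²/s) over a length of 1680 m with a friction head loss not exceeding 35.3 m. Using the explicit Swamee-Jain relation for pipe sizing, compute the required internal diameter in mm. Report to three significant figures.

D ≈ 362 mm

Swamee-Jain (Type III): D = 0.66·[ε^1.25·(LQ²/(gh_f))^4.75 + ν·Q^9.4·(L/(gh_f))^5.2]^0.04
LQ²/(gh_f) = 0.4395; L/(gh_f) = 4.851
Term 1 = ε^1.25·(…)^4.75 = 2.27×10^-7; Term 2 = ν·Q^9.4·(…)^5.2 = 6.98×10^-8
D = 0.66·(2.27×10^-7 + 6.98×10^-8)^0.04 = 0.3618 m = 362 mm
Check: V = 2.93 m/s, Re = 7.02×10^5, f = 0.01607, h_f = 32.6 m ≈ 35.3 m ✓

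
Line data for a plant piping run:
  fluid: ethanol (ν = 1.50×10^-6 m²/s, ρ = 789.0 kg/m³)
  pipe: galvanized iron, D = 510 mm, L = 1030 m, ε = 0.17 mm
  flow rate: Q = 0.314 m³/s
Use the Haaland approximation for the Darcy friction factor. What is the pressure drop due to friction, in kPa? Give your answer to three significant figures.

V = 4Q/(πD²) = 4·0.314/(π·0.510²) = 1.537 m/s
Re = VD/ν = 1.537·0.510/1.50×10^-6 = 5.23×10^5 → turbulent
ε/D = 0.17/510 = 3.33×10^-4
Haaland: f = 0.01637
h_f = f(L/D)V²/(2g) = 0.01637·(1030/0.510)·1.537²/(2·9.81) = 3.982 m
Δp = ρg·h_f = 789.0·9.81·3.982 = 30.82 kPa

Δp ≈ 30.8 kPa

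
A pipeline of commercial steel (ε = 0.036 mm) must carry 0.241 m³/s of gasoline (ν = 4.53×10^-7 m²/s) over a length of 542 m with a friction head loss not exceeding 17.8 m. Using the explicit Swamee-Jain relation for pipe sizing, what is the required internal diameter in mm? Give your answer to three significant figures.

D ≈ 289 mm

Swamee-Jain (Type III): D = 0.66·[ε^1.25·(LQ²/(gh_f))^4.75 + ν·Q^9.4·(L/(gh_f))^5.2]^0.04
LQ²/(gh_f) = 0.1803; L/(gh_f) = 3.104
Term 1 = ε^1.25·(…)^4.75 = 8.15×10^-10; Term 2 = ν·Q^9.4·(…)^5.2 = 2.54×10^-10
D = 0.66·(8.15×10^-10 + 2.54×10^-10)^0.04 = 0.2889 m = 289 mm
Check: V = 3.68 m/s, Re = 2.34×10^6, f = 0.01319, h_f = 17.1 m ≈ 17.8 m ✓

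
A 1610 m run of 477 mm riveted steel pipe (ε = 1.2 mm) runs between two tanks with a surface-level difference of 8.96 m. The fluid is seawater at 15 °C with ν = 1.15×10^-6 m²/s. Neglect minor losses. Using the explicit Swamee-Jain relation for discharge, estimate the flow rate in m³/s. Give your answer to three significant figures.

Q ≈ 0.257 m³/s

Swamee-Jain (Type II): Q = -0.965·√(gD⁵h_f/L)·ln[ε/(3.7D) + √(3.17ν²L/(gD³h_f))]
√(gD⁵h_f/L) = √(9.81·0.477⁵·8.96/1610) = 0.03672
ε/(3.7D) = 6.80×10^-4; √(3.17ν²L/(gD³h_f)) = 2.66×10^-5
Q = -0.965·0.03672·ln(7.065×10^-4) = 0.2571 m³/s
Check: V = 1.44 m/s, Re = 5.97×10^5, f = 0.02528, h_f = 9.00 m ≈ 8.96 m ✓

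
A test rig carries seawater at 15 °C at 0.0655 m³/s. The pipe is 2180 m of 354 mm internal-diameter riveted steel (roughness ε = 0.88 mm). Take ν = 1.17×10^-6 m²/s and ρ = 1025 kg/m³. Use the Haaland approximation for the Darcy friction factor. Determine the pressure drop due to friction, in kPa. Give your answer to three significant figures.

V = 4Q/(πD²) = 4·0.0655/(π·0.354²) = 0.6655 m/s
Re = VD/ν = 0.6655·0.354/1.17×10^-6 = 2.01×10^5 → turbulent
ε/D = 0.88/354 = 0.00249
Haaland: f = 0.02556
h_f = f(L/D)V²/(2g) = 0.02556·(2180/0.354)·0.6655²/(2·9.81) = 3.553 m
Δp = ρg·h_f = 1025·9.81·3.553 = 35.73 kPa

Δp ≈ 35.7 kPa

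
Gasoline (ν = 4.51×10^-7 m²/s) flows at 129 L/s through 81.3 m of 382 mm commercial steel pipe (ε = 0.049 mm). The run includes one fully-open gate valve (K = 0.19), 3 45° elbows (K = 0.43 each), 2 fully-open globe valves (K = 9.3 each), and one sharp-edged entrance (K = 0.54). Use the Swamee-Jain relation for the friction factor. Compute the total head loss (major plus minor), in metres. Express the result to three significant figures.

V = 4Q/(πD²) = 1.126 m/s; V²/2g = 0.06457 m
Re = 9.53×10^5, ε/D = 1.28×10^-4 → f = 0.01395 (Swamee-Jain)
Major: h_f = f(L/D)·V²/2g = 0.01395·212.8·0.06457 = 0.1918 m
Minor: ΣK = 20.6; h_m = ΣK·V²/2g = 1.331 m
Total H_L = 0.1918 + 1.331 = 1.523 m

H_L ≈ 1.52 m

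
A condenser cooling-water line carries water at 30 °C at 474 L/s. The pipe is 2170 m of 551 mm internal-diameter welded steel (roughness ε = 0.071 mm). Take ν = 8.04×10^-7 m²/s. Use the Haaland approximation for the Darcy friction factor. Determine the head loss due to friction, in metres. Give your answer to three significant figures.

V = 4Q/(πD²) = 4·0.474/(π·0.551²) = 1.988 m/s
Re = VD/ν = 1.988·0.551/8.04×10^-7 = 1.36×10^6 → turbulent
ε/D = 0.071/551 = 1.29×10^-4
Haaland: f = 0.01347
h_f = f(L/D)V²/(2g) = 0.01347·(2170/0.551)·1.988²/(2·9.81) = 10.68 m

h_f ≈ 10.7 m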